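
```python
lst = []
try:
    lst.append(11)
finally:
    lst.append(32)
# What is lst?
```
[11, 32]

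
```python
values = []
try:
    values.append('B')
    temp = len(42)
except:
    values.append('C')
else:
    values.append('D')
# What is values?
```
['B', 'C']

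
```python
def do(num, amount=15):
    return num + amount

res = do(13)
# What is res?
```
28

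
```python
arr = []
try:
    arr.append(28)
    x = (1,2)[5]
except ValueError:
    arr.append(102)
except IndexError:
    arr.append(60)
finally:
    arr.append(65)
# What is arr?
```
[28, 60, 65]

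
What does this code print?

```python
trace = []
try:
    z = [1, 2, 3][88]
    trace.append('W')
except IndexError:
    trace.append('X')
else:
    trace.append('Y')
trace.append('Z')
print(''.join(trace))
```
XZ

else block skipped when exception is caught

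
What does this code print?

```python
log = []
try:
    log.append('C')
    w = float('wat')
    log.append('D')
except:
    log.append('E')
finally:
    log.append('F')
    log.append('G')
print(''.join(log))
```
CEFG

Code before exception runs, then except, then all of finally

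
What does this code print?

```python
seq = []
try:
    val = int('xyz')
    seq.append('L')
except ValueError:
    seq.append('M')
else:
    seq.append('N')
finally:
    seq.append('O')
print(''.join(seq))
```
MO

Exception: except runs, else skipped, finally runs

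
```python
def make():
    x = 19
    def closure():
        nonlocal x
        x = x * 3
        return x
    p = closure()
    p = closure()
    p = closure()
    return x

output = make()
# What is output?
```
513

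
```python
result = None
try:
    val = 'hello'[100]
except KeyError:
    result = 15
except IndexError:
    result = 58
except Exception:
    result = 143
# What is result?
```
58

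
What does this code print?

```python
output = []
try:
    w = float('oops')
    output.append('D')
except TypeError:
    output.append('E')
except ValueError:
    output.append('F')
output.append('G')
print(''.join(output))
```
FG

ValueError is caught by its specific handler, not TypeError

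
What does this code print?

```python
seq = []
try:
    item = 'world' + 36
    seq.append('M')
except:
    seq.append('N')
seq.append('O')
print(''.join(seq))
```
NO

Exception raised in try, caught by bare except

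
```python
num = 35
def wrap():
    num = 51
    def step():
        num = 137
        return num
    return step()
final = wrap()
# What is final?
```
137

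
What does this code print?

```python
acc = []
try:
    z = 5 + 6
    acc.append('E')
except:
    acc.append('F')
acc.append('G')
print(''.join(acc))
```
EG

No exception, try block completes normally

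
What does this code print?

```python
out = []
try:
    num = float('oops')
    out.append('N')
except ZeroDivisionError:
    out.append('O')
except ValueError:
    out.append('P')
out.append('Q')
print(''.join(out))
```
PQ

ValueError is caught by its specific handler, not ZeroDivisionError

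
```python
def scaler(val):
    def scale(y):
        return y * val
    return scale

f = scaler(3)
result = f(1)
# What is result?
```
3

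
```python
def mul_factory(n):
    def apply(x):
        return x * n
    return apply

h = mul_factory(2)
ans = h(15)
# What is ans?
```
30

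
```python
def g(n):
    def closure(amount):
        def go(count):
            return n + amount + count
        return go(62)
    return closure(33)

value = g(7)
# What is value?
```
102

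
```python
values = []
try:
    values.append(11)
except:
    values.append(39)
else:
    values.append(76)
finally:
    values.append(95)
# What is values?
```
[11, 76, 95]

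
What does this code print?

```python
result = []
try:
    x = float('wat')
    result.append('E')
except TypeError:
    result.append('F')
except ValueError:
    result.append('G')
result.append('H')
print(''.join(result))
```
GH

ValueError is caught by its specific handler, not TypeError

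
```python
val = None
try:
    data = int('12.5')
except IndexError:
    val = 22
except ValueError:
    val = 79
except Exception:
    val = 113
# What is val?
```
79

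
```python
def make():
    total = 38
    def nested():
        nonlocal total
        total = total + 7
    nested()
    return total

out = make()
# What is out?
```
45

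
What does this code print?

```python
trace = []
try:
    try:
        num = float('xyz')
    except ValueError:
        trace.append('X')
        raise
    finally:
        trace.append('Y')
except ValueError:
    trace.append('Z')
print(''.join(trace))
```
XYZ

finally runs before re-raised exception propagates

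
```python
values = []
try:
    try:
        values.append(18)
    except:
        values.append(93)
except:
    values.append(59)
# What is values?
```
[18]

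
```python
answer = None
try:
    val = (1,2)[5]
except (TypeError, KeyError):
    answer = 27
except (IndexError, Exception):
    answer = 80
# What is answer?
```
80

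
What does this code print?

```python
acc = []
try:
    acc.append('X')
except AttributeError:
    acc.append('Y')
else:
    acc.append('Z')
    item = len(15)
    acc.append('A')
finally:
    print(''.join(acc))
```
XZ

Try succeeds, else appends 'Z', TypeError in else is uncaught, finally prints before exception propagates ('A' never appended)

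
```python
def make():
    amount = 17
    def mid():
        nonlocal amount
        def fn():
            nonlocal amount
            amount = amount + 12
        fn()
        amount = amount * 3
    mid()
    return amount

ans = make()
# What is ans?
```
87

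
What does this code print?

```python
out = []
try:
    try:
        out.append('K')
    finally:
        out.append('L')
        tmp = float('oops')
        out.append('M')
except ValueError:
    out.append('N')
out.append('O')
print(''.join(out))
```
KLNO

Exception in inner finally caught by outer except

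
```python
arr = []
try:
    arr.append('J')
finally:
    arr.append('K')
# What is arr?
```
['J', 'K']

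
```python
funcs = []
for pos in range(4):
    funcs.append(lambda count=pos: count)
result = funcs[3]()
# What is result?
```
3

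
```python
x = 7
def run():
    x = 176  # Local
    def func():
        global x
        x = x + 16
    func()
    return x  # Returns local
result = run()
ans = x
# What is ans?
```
23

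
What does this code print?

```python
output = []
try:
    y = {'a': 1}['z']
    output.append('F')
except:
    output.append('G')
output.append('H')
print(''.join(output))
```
GH

Exception raised in try, caught by bare except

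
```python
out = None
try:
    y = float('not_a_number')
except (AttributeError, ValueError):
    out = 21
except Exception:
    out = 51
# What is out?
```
21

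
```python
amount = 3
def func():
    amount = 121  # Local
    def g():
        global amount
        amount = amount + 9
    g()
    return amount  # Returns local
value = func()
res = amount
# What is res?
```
12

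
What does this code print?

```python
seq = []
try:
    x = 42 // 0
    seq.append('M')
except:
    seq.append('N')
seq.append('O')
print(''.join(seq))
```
NO

Exception raised in try, caught by bare except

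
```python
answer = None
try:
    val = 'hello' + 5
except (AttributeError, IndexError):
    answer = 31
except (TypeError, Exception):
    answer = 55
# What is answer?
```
55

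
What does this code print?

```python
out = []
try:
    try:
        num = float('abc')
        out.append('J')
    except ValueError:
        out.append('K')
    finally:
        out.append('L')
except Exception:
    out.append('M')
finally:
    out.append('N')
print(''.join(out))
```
KLN

Both finally blocks run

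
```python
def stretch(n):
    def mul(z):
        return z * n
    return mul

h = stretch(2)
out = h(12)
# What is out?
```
24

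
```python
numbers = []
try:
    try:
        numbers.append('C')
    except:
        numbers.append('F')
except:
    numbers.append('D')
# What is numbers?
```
['C']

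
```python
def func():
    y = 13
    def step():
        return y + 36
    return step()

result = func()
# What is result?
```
49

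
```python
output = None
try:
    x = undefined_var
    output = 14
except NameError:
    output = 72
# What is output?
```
72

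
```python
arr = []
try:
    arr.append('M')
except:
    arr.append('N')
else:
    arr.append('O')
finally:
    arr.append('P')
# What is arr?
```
['M', 'O', 'P']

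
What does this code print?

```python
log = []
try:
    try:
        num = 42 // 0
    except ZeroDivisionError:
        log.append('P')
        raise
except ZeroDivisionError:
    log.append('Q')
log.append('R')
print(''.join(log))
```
PQR

raise without argument re-raises current exception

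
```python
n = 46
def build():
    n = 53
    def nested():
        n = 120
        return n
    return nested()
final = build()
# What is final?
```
120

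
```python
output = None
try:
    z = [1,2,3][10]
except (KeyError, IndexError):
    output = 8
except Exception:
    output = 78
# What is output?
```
8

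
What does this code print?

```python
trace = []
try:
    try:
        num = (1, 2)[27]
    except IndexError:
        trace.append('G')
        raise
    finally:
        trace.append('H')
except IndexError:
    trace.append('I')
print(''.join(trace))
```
GHI

finally runs before re-raised exception propagates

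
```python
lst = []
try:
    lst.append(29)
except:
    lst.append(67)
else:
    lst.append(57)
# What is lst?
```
[29, 57]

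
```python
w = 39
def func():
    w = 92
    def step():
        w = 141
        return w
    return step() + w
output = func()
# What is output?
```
233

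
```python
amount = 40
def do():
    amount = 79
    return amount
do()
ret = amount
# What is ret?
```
40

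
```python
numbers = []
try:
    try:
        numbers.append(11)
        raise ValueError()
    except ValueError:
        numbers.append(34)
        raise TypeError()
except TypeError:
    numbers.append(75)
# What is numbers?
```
[11, 34, 75]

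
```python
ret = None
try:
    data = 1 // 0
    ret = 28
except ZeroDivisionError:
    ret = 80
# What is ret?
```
80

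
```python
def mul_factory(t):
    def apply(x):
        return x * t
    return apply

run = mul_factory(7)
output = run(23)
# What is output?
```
161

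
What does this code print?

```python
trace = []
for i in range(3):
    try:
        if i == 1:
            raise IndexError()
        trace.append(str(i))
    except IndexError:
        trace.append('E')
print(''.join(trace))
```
0E2

Exception on i=1 caught, loop continues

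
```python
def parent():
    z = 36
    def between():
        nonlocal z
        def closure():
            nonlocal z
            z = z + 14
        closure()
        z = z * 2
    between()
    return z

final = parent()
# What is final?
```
100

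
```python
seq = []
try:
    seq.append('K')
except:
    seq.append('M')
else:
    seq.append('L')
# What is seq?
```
['K', 'L']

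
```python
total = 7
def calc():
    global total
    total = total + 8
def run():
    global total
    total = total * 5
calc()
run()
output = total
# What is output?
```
75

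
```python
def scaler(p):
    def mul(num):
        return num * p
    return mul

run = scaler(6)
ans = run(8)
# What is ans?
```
48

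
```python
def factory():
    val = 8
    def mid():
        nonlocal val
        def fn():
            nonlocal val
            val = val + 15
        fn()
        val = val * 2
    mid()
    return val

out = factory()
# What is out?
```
46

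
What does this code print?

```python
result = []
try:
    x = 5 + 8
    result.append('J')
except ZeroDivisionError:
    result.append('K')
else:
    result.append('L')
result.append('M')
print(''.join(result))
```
JLM

else block runs when no exception occurs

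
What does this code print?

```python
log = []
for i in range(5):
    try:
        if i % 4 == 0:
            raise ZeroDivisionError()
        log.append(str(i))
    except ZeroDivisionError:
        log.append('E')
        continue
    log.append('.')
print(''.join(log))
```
E1.2.3.E

continue in except skips rest of loop body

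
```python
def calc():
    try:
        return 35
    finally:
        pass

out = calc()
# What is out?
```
35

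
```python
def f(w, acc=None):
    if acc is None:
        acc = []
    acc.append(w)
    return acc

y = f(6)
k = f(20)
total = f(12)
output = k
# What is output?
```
[20]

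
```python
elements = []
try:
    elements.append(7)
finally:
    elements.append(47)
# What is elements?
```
[7, 47]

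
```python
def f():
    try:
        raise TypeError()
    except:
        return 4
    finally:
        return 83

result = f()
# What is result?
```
83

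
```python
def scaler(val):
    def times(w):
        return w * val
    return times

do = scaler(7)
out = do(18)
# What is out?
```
126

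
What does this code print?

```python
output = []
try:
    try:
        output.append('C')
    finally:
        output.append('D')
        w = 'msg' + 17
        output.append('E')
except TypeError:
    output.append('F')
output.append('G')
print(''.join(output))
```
CDFG

Exception in inner finally caught by outer except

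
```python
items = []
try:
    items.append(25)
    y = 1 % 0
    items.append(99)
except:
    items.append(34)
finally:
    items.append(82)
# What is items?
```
[25, 34, 82]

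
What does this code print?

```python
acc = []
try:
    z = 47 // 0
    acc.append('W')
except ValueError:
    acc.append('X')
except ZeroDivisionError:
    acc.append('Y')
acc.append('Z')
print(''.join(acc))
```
YZ

ZeroDivisionError is caught by its specific handler, not ValueError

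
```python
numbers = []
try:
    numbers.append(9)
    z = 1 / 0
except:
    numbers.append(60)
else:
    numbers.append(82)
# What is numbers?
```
[9, 60]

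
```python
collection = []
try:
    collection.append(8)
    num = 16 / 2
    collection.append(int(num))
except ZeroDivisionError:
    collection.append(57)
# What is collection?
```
[8, 8]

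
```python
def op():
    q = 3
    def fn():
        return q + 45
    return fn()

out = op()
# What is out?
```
48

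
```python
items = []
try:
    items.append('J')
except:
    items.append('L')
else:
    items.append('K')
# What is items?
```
['J', 'K']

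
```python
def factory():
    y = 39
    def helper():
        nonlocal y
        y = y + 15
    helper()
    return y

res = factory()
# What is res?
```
54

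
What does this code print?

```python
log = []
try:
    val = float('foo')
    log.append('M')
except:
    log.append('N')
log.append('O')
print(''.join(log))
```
NO

Exception raised in try, caught by bare except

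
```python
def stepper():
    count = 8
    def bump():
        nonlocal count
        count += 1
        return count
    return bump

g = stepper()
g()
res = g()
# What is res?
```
10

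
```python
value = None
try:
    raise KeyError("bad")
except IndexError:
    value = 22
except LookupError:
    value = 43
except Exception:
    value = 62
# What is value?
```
43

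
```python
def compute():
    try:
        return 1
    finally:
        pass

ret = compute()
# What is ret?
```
1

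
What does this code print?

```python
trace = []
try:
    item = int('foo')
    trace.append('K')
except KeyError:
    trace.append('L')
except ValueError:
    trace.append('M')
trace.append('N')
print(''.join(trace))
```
MN

ValueError is caught by its specific handler, not KeyError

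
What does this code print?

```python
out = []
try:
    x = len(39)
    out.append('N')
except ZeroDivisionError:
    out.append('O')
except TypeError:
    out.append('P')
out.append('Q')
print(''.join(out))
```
PQ

TypeError is caught by its specific handler, not ZeroDivisionError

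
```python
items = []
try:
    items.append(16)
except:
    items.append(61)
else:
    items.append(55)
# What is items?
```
[16, 55]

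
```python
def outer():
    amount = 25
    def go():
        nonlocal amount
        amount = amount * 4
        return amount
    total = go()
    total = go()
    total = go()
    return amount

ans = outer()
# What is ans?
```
1600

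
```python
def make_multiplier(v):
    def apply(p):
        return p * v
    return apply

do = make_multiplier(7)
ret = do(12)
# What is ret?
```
84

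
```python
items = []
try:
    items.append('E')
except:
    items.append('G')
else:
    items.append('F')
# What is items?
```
['E', 'F']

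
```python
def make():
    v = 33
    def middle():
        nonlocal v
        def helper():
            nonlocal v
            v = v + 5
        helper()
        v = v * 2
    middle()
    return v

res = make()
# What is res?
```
76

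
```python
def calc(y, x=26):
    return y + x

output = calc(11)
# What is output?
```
37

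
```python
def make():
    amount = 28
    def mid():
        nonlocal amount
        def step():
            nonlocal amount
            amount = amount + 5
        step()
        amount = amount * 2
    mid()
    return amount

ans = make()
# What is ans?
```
66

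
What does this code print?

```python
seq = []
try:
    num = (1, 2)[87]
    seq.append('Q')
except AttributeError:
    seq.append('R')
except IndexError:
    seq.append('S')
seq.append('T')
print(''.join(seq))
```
ST

IndexError is caught by its specific handler, not AttributeError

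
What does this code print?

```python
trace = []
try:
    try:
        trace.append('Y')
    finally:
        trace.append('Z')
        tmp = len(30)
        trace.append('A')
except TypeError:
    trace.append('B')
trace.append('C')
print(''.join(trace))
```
YZBC

Exception in inner finally caught by outer except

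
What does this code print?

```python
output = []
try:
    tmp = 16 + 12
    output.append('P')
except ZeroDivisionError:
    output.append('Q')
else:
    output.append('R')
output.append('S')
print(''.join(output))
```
PRS

else block runs when no exception occurs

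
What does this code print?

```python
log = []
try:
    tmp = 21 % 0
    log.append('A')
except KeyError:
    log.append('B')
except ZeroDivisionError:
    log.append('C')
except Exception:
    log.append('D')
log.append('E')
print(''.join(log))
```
CE

ZeroDivisionError matches before generic Exception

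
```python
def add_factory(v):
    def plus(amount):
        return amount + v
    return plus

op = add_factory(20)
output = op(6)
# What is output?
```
26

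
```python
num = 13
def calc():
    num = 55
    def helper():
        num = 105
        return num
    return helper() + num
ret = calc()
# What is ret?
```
160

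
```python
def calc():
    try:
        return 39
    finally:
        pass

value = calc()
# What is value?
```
39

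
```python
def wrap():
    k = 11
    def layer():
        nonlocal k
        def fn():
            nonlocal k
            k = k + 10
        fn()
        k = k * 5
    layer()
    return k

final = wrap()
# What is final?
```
105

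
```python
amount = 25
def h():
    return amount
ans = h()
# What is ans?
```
25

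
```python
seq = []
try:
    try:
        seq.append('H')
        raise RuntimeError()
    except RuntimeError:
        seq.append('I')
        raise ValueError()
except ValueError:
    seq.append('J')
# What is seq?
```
['H', 'I', 'J']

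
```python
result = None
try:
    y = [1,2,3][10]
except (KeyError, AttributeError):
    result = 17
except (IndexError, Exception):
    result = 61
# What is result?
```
61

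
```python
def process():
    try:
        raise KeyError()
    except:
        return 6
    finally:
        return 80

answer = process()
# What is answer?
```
80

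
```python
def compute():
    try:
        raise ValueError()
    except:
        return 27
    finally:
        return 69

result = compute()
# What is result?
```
69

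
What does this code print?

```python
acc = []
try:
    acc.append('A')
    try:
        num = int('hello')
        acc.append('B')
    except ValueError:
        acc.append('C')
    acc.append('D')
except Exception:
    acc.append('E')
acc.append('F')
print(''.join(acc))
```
ACDF

Inner exception caught by inner handler, outer continues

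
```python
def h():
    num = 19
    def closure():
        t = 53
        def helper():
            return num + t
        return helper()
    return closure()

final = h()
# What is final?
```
72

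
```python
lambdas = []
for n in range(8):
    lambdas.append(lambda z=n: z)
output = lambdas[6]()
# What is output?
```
6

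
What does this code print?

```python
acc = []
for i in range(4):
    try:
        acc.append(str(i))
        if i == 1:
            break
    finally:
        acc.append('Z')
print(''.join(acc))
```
0Z1Z

finally runs even when breaking out of loop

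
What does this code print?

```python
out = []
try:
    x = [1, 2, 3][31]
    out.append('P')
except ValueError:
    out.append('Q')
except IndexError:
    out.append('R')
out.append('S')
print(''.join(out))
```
RS

IndexError is caught by its specific handler, not ValueError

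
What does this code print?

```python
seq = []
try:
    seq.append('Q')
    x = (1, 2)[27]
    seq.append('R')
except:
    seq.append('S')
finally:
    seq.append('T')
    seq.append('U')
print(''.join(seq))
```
QSTU

Code before exception runs, then except, then all of finally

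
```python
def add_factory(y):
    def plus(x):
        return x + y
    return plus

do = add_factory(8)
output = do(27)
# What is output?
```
35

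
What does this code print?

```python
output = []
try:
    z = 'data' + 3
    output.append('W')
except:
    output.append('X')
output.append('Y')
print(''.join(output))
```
XY

Exception raised in try, caught by bare except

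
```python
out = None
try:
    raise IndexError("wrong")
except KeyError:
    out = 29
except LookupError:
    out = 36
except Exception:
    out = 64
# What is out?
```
36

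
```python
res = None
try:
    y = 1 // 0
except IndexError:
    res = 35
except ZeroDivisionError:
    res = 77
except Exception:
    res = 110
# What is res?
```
77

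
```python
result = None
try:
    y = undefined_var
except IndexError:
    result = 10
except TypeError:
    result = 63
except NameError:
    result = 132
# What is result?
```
132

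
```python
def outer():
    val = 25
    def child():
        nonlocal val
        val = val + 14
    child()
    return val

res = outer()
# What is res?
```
39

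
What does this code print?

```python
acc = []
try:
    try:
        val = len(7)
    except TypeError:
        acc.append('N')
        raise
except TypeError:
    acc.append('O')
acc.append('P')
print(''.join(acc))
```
NOP

raise without argument re-raises current exception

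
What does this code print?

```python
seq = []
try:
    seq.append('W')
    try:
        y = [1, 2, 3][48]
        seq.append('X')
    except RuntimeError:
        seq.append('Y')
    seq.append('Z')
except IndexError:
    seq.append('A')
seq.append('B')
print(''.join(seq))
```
WAB

Inner handler doesn't match, propagates to outer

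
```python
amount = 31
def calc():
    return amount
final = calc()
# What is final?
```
31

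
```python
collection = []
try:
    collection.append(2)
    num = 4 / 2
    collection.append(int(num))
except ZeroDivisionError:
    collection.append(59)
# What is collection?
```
[2, 2]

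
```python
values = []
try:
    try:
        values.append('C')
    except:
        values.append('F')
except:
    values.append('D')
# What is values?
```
['C']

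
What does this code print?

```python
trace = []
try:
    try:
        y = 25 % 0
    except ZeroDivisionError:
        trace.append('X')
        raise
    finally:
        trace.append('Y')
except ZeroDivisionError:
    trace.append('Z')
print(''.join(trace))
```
XYZ

finally runs before re-raised exception propagates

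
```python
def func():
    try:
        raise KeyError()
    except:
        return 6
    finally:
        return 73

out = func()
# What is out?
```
73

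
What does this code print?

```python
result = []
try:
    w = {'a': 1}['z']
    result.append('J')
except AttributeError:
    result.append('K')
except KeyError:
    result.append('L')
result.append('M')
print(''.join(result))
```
LM

KeyError is caught by its specific handler, not AttributeError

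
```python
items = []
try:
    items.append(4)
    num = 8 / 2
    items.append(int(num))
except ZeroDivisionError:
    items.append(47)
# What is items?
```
[4, 4]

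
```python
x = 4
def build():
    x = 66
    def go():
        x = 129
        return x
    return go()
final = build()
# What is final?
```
129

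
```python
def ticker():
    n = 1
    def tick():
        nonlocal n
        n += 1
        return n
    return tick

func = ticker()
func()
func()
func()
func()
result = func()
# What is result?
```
6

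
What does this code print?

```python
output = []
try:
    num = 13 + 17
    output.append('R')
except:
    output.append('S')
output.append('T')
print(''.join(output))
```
RT

No exception, try block completes normally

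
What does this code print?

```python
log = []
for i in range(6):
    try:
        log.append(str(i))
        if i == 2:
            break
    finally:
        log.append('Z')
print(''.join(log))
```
0Z1Z2Z

finally runs even when breaking out of loop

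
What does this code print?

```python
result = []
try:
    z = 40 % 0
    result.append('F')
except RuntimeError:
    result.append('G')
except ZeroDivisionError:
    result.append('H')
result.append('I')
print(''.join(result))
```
HI

ZeroDivisionError is caught by its specific handler, not RuntimeError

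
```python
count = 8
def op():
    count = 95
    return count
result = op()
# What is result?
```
95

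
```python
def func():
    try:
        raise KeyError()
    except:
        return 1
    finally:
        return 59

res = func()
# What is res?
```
59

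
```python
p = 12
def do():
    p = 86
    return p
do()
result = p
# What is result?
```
12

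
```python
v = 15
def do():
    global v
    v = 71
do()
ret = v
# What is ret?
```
71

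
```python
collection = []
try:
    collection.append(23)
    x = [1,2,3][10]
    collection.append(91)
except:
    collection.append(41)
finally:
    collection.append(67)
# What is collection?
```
[23, 41, 67]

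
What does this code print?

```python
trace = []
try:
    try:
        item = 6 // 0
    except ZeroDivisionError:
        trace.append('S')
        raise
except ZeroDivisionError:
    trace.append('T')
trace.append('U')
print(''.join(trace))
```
STU

raise without argument re-raises current exception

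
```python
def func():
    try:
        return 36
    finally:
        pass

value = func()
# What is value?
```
36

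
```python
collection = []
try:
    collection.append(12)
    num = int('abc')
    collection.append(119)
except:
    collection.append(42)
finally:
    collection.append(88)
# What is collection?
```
[12, 42, 88]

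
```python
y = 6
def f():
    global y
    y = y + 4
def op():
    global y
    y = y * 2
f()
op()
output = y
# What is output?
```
20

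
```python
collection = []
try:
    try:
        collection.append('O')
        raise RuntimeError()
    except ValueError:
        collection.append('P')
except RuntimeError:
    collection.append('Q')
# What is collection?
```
['O', 'Q']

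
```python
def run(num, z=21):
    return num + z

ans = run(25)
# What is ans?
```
46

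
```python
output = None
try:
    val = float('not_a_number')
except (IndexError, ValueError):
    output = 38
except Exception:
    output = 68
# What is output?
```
38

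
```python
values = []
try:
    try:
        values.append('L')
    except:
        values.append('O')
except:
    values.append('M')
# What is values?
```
['L']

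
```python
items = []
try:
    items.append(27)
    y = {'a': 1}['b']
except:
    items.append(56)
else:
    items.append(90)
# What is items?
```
[27, 56]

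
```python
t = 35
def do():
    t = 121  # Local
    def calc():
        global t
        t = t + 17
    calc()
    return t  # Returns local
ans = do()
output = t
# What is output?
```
52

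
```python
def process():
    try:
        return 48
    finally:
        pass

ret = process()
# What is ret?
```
48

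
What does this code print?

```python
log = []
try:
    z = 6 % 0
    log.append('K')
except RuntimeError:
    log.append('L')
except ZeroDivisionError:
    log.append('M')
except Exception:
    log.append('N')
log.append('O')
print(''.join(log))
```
MO

ZeroDivisionError matches before generic Exception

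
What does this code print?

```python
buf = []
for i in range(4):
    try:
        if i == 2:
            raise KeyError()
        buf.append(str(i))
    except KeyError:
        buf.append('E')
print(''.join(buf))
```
01E3

Exception on i=2 caught, loop continues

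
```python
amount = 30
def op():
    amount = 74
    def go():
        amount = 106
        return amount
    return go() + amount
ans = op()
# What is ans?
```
180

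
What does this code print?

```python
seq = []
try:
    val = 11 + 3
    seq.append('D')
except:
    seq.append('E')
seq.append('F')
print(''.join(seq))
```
DF

No exception, try block completes normally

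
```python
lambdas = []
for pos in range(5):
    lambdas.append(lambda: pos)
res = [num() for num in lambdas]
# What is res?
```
[4, 4, 4, 4, 4]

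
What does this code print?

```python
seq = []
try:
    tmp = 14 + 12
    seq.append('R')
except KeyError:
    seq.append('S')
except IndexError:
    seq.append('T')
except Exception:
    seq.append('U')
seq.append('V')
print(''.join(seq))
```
RV

No exception, try block completes normally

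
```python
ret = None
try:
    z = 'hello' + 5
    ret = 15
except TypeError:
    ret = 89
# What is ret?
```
89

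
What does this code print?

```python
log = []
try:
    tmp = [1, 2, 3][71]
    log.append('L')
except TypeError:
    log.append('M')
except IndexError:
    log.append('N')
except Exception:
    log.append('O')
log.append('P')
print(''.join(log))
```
NP

IndexError matches before generic Exception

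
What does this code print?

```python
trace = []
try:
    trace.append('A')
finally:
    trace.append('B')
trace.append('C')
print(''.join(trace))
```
ABC

try/finally without except, no exception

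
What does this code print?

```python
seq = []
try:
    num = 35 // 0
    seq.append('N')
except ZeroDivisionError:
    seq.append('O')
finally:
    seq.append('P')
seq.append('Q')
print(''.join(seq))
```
OPQ

finally always runs, even after exception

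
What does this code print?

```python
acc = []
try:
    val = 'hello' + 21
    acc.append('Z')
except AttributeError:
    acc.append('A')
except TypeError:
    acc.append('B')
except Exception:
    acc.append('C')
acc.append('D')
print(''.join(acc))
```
BD

TypeError matches before generic Exception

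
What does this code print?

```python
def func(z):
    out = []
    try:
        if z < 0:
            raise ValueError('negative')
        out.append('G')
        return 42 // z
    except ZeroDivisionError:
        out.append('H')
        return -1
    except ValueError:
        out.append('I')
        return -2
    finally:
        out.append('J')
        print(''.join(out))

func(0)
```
GHJ

z=0 causes ZeroDivisionError, caught, finally prints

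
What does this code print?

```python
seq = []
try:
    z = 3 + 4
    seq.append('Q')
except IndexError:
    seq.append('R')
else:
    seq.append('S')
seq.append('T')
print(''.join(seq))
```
QST

else block runs when no exception occurs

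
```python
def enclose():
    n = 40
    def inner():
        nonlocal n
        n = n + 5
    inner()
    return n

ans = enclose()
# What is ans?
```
45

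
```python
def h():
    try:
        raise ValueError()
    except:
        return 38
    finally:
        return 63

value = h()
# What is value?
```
63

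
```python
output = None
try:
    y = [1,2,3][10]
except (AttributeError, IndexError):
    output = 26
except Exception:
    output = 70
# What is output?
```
26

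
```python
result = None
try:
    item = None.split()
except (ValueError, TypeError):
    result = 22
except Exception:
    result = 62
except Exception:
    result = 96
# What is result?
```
62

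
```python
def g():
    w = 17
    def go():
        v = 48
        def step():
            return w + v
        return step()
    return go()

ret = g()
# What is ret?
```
65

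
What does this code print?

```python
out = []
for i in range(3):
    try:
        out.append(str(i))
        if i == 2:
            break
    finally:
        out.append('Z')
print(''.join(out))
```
0Z1Z2Z

finally runs even when breaking out of loop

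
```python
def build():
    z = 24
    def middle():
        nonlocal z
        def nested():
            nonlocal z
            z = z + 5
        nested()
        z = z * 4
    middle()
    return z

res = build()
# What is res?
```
116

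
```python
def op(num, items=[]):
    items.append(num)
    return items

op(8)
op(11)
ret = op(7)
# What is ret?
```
[8, 11, 7]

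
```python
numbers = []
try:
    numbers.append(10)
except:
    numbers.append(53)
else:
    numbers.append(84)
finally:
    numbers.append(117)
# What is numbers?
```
[10, 84, 117]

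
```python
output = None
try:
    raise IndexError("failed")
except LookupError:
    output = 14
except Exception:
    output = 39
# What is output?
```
14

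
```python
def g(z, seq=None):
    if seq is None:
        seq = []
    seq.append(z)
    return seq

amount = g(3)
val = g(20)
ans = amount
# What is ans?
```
[3]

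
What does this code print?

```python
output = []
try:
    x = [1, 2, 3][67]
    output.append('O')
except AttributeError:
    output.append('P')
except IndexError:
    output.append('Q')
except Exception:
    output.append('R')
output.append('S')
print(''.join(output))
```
QS

IndexError matches before generic Exception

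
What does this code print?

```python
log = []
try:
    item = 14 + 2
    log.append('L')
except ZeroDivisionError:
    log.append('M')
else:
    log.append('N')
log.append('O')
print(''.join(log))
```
LNO

else block runs when no exception occurs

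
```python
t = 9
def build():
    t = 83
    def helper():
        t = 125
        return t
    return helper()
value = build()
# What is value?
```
125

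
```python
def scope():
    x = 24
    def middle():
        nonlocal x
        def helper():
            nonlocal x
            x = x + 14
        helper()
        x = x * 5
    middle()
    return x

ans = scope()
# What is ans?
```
190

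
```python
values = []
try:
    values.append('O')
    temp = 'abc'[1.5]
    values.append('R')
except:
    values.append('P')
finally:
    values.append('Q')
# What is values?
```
['O', 'P', 'Q']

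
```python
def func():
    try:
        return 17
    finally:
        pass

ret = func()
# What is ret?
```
17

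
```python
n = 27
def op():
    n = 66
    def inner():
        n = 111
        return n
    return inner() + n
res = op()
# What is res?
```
177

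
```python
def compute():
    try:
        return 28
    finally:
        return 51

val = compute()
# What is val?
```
51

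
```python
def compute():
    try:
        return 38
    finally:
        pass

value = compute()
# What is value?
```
38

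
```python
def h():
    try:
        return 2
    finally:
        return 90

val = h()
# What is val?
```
90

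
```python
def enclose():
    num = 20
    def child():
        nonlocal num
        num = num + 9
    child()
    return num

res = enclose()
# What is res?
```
29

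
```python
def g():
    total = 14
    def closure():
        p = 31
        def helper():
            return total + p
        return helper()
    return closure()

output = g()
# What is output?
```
45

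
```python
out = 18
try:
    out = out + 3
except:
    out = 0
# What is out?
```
21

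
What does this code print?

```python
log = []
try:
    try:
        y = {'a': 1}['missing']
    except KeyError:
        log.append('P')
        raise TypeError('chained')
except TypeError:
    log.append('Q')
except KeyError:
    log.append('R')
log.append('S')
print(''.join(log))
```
PQS

TypeError raised and caught, original KeyError not re-raised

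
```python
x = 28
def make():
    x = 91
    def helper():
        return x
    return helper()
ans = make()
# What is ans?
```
91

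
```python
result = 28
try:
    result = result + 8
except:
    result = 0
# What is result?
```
36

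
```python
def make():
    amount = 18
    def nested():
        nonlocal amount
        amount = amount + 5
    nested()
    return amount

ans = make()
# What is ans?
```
23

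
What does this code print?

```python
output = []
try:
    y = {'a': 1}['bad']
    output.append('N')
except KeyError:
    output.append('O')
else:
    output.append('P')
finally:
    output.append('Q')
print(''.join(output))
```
OQ

Exception: except runs, else skipped, finally runs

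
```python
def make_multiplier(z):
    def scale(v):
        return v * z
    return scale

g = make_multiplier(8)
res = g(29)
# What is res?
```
232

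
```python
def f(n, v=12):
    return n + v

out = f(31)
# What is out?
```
43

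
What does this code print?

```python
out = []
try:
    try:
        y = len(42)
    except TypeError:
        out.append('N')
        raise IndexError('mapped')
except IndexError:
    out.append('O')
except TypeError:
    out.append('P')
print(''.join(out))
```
NO

New IndexError raised, caught by outer IndexError handler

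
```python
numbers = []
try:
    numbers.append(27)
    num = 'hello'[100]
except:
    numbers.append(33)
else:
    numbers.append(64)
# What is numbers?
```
[27, 33]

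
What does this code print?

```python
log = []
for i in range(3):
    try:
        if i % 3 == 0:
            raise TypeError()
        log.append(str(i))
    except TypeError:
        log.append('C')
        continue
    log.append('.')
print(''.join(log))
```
C1.2.

continue in except skips rest of loop body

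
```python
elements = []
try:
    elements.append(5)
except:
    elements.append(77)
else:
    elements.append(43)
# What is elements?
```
[5, 43]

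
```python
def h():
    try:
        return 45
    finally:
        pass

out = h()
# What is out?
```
45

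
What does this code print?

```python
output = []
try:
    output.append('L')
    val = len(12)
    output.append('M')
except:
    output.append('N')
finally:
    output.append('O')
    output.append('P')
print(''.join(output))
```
LNOP

Code before exception runs, then except, then all of finally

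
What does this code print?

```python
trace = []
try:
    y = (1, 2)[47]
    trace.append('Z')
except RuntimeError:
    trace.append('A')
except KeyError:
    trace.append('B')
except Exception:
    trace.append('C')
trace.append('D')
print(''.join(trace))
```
CD

IndexError not specifically caught, falls to Exception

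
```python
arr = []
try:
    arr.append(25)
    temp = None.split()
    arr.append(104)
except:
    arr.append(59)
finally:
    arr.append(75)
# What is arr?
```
[25, 59, 75]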